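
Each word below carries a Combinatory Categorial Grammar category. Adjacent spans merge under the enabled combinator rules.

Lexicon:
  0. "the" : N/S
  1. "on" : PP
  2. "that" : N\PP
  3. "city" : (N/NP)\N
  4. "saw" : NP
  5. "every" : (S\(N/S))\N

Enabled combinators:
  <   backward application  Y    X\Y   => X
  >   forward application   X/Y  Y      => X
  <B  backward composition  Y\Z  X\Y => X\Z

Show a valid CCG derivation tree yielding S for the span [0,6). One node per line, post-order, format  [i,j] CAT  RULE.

[0,6] S   <
  [0,1] "the" : N/S
  [1,6] S\(N/S)   <
    [1,5] N   >
      [1,4] N/NP   <
        [1,3] N   <
          [1,2] "on" : PP
          [2,3] "that" : N\PP
        [3,4] "city" : (N/NP)\N
      [4,5] "saw" : NP
    [5,6] "every" : (S\(N/S))\N

[0,1] N/S  lex  "the"
[1,2] PP  lex  "on"
[2,3] N\PP  lex  "that"
[1,3] N  <  k=2
[3,4] (N/NP)\N  lex  "city"
[1,4] N/NP  <  k=3
[4,5] NP  lex  "saw"
[1,5] N  >  k=4
[5,6] (S\(N/S))\N  lex  "every"
[1,6] S\(N/S)  <  k=5
[0,6] S  <  k=1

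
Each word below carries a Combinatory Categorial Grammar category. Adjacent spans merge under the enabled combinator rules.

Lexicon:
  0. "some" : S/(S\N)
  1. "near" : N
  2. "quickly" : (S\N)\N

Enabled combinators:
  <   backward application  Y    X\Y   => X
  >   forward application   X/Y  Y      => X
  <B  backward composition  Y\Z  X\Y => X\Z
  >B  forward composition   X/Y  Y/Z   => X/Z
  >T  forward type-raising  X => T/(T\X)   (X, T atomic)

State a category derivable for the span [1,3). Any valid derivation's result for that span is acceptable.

S\N

[0,3] S   >
  [0,1] "some" : S/(S\N)
  [1,3] S\N   <
    [1,2] "near" : N
    [2,3] "quickly" : (S\N)\N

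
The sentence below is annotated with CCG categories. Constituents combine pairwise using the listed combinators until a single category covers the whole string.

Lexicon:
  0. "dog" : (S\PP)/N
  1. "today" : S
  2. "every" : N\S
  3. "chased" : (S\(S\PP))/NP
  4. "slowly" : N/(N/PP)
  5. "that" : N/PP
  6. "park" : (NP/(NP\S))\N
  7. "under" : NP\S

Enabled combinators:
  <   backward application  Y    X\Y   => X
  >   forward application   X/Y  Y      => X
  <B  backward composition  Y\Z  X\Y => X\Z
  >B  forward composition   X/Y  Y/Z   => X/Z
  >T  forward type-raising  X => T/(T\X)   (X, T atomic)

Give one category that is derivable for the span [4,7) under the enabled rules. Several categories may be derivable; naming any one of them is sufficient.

NP/(NP\S)

[0,8] S   <
  [0,3] S\PP   >
    [0,1] "dog" : (S\PP)/N
    [1,3] N   >
      [1,2] N/(N\S)   >T
        [1,2] "today" : S
      [2,3] "every" : N\S
  [3,8] S\(S\PP)   >
    [3,4] "chased" : (S\(S\PP))/NP
    [4,8] NP   >
      [4,7] NP/(NP\S)   <
        [4,6] N   >
          [4,5] "slowly" : N/(N/PP)
          [5,6] "that" : N/PP
        [6,7] "park" : (NP/(NP\S))\N
      [7,8] "under" : NP\S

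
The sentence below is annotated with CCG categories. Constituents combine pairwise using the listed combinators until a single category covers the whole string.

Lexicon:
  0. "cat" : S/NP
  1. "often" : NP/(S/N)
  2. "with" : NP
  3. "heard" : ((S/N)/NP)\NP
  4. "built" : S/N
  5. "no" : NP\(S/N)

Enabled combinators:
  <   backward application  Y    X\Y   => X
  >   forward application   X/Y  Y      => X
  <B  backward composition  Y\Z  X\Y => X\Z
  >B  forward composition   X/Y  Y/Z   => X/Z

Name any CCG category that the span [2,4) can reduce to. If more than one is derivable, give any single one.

[0,6] S   >
  [0,1] "cat" : S/NP
  [1,6] NP   >
    [1,2] "often" : NP/(S/N)
    [2,6] S/N   >
      [2,4] (S/N)/NP   <
        [2,3] "with" : NP
        [3,4] "heard" : ((S/N)/NP)\NP
      [4,6] NP   <
        [4,5] "built" : S/N
        [5,6] "no" : NP\(S/N)

(S/N)/NP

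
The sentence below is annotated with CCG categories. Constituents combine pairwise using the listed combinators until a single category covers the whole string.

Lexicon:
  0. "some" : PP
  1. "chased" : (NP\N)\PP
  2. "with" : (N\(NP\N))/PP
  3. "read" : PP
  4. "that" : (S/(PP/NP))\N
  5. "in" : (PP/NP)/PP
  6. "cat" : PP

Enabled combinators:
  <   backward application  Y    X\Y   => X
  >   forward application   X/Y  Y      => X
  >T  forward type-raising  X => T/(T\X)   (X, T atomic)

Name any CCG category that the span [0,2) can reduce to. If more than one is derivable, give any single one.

[0,7] S   >
  [0,5] S/(PP/NP)   <
    [0,4] N   <
      [0,2] NP\N   <
        [0,1] "some" : PP
        [1,2] "chased" : (NP\N)\PP
      [2,4] N\(NP\N)   >
        [2,3] "with" : (N\(NP\N))/PP
        [3,4] "read" : PP
    [4,5] "that" : (S/(PP/NP))\N
  [5,7] PP/NP   >
    [5,6] "in" : (PP/NP)/PP
    [6,7] "cat" : PP

NP\N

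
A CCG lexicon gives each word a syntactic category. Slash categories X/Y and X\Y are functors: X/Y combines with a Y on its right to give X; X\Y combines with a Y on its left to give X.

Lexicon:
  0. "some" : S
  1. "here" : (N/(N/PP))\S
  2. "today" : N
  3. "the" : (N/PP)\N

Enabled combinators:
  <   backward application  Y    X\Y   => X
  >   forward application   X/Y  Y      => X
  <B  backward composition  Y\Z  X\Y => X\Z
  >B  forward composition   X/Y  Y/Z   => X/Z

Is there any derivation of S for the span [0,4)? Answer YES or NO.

NO

S (N/(N/PP))\S N (N/PP)\N
CKY chart[0,4] = {N}; S ∉ chart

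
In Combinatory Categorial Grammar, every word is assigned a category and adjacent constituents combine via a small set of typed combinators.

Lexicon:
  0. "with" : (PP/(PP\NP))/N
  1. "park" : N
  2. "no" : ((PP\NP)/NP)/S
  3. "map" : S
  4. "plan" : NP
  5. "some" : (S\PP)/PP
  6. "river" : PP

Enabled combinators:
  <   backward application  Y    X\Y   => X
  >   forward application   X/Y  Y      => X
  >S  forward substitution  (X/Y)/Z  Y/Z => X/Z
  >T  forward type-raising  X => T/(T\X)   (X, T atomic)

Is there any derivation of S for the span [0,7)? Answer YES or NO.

[0,7] S   <
  [0,5] PP   >
    [0,2] PP/(PP\NP)   >
      [0,1] "with" : (PP/(PP\NP))/N
      [1,2] "park" : N
    [2,5] PP\NP   >
      [2,4] (PP\NP)/NP   >
        [2,3] "no" : ((PP\NP)/NP)/S
        [3,4] "map" : S
      [4,5] "plan" : NP
  [5,7] S\PP   >
    [5,6] "some" : (S\PP)/PP
    [6,7] "river" : PP

YES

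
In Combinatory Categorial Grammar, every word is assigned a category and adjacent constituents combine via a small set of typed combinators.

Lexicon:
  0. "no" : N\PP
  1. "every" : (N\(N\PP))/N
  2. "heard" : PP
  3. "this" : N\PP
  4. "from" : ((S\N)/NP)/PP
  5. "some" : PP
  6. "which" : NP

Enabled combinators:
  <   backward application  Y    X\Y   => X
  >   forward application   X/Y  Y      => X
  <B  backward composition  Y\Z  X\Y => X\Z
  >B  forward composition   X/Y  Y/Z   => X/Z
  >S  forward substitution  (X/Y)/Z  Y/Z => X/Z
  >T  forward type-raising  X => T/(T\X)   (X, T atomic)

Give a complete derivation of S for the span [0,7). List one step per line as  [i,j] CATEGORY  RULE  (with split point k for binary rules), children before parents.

[0,1] N\PP  lex  "no"
[1,2] (N\(N\PP))/N  lex  "every"
[2,3] PP  lex  "heard"
[2,3] N/(N\PP)  >T
[3,4] N\PP  lex  "this"
[2,4] N  >  k=3
[1,4] N\(N\PP)  >  k=2
[0,4] N  <  k=1
[4,5] ((S\N)/NP)/PP  lex  "from"
[5,6] PP  lex  "some"
[4,6] (S\N)/NP  >  k=5
[6,7] NP  lex  "which"
[4,7] S\N  >  k=6
[0,7] S  <  k=4

[0,7] S   <
  [0,4] N   <
    [0,1] "no" : N\PP
    [1,4] N\(N\PP)   >
      [1,2] "every" : (N\(N\PP))/N
      [2,4] N   >
        [2,3] N/(N\PP)   >T
          [2,3] "heard" : PP
        [3,4] "this" : N\PP
  [4,7] S\N   >
    [4,6] (S\N)/NP   >
      [4,5] "from" : ((S\N)/NP)/PP
      [5,6] "some" : PP
    [6,7] "which" : NP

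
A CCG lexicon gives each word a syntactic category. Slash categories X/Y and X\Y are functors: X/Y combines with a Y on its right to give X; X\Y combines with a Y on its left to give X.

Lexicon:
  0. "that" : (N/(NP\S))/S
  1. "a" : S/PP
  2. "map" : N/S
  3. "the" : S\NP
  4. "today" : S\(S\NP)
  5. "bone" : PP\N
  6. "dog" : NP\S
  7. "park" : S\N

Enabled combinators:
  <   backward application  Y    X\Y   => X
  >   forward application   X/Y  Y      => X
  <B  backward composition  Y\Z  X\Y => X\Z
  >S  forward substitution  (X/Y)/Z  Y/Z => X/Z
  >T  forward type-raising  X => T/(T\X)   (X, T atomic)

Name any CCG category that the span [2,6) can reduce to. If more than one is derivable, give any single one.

[0,8] S   <
  [0,7] N   >
    [0,6] N/(NP\S)   >
      [0,1] "that" : (N/(NP\S))/S
      [1,6] S   >
        [1,2] "a" : S/PP
        [2,6] PP   <
          [2,5] N   >
            [2,3] "map" : N/S
            [3,5] S   <
              [3,4] "the" : S\NP
              [4,5] "today" : S\(S\NP)
          [5,6] "bone" : PP\N
    [6,7] "dog" : NP\S
  [7,8] "park" : S\N

PP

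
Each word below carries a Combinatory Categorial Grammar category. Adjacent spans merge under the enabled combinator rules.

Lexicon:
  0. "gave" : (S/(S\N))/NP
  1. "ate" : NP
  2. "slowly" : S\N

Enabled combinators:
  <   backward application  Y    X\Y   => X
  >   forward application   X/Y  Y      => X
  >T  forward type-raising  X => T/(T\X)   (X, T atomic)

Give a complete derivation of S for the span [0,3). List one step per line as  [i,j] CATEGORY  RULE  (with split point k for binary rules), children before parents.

[0,3] S   >
  [0,2] S/(S\N)   >
    [0,1] "gave" : (S/(S\N))/NP
    [1,2] "ate" : NP
  [2,3] "slowly" : S\N

[0,1] (S/(S\N))/NP  lex  "gave"
[1,2] NP  lex  "ate"
[0,2] S/(S\N)  >  k=1
[2,3] S\N  lex  "slowly"
[0,3] S  >  k=2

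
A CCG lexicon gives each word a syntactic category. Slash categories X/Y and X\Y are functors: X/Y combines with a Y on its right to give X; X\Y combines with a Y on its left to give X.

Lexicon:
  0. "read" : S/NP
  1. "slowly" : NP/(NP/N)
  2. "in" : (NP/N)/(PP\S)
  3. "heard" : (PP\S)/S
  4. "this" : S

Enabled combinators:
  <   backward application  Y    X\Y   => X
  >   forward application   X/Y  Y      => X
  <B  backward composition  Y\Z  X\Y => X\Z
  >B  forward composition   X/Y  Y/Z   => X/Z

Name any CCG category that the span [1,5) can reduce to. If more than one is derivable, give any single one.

NP

[0,5] S   >
  [0,1] "read" : S/NP
  [1,5] NP   >
    [1,2] "slowly" : NP/(NP/N)
    [2,5] NP/N   >
      [2,3] "in" : (NP/N)/(PP\S)
      [3,5] PP\S   >
        [3,4] "heard" : (PP\S)/S
        [4,5] "this" : S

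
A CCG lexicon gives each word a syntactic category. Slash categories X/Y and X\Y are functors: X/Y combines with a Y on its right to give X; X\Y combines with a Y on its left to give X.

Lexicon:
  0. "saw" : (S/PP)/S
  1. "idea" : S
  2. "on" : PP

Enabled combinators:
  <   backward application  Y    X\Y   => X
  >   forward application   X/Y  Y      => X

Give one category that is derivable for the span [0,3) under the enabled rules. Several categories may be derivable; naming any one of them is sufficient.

S

[0,3] S   >
  [0,2] S/PP   >
    [0,1] "saw" : (S/PP)/S
    [1,2] "idea" : S
  [2,3] "on" : PP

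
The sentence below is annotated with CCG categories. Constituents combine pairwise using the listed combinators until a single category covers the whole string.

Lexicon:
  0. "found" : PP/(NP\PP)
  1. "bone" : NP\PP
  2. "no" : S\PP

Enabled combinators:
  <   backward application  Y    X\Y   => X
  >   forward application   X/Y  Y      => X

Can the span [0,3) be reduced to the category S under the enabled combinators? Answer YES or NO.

[0,3] S   <
  [0,2] PP   >
    [0,1] "found" : PP/(NP\PP)
    [1,2] "bone" : NP\PP
  [2,3] "no" : S\PP

YES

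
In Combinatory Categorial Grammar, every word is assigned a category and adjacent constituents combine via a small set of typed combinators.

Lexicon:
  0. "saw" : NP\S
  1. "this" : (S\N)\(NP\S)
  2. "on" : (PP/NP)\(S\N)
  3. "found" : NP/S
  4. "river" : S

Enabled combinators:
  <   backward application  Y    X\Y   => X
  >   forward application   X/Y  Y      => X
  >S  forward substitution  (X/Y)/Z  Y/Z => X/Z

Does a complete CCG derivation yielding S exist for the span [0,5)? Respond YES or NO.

NO

NP\S (S\N)\(NP\S) (PP/NP)\(S\N) NP/S S
CKY chart[0,5] = {PP}; S ∉ chart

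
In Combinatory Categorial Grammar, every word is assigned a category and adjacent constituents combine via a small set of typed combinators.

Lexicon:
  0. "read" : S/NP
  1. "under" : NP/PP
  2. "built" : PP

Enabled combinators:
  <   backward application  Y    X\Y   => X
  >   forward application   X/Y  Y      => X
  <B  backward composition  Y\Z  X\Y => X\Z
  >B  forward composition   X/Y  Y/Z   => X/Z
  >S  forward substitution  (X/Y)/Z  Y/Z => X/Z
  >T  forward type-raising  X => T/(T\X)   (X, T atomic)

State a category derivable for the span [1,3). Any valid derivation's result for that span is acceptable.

NP

[0,3] S   >
  [0,1] "read" : S/NP
  [1,3] NP   >
    [1,2] "under" : NP/PP
    [2,3] "built" : PP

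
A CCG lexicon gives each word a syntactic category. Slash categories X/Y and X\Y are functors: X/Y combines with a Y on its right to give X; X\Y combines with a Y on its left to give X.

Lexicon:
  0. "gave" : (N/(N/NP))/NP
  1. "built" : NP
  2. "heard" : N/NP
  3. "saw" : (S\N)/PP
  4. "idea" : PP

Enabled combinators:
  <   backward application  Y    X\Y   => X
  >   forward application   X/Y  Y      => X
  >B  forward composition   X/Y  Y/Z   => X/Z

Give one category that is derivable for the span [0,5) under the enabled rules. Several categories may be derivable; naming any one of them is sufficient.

[0,5] S   <
  [0,3] N   >
    [0,2] N/(N/NP)   >
      [0,1] "gave" : (N/(N/NP))/NP
      [1,2] "built" : NP
    [2,3] "heard" : N/NP
  [3,5] S\N   >
    [3,4] "saw" : (S\N)/PP
    [4,5] "idea" : PP

S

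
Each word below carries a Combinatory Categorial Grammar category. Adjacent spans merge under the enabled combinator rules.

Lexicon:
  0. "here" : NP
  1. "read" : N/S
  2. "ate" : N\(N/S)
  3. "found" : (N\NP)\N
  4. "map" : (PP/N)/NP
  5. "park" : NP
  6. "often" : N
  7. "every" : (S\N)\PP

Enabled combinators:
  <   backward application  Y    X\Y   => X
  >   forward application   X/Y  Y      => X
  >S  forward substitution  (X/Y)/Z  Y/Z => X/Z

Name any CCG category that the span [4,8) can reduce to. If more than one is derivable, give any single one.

[0,8] S   <
  [0,4] N   <
    [0,1] "here" : NP
    [1,4] N\NP   <
      [1,3] N   <
        [1,2] "read" : N/S
        [2,3] "ate" : N\(N/S)
      [3,4] "found" : (N\NP)\N
  [4,8] S\N   <
    [4,7] PP   >
      [4,6] PP/N   >
        [4,5] "map" : (PP/N)/NP
        [5,6] "park" : NP
      [6,7] "often" : N
    [7,8] "every" : (S\N)\PP

S\N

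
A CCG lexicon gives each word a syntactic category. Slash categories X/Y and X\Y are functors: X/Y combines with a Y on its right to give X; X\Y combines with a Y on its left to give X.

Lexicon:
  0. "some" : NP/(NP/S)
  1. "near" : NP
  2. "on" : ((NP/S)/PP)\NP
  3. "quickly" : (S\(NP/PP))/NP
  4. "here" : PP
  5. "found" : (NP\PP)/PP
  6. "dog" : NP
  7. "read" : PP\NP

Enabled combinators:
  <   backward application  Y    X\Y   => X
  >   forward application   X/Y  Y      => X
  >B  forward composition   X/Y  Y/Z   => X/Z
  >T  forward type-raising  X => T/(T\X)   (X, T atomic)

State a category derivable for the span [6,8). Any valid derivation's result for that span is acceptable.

PP

[0,8] S   <
  [0,3] NP/PP   >B
    [0,1] "some" : NP/(NP/S)
    [1,3] (NP/S)/PP   <
      [1,2] "near" : NP
      [2,3] "on" : ((NP/S)/PP)\NP
  [3,8] S\(NP/PP)   >
    [3,4] "quickly" : (S\(NP/PP))/NP
    [4,8] NP   <
      [4,5] "here" : PP
      [5,8] NP\PP   >
        [5,6] "found" : (NP\PP)/PP
        [6,8] PP   >
          [6,7] PP/(PP\NP)   >T
            [6,7] "dog" : NP
          [7,8] "read" : PP\NP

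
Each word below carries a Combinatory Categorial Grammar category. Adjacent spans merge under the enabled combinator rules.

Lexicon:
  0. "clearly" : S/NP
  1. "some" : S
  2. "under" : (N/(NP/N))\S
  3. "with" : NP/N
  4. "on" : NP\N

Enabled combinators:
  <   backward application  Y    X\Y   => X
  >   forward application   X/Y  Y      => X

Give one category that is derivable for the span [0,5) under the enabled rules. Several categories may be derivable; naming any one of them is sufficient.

[0,5] S   >
  [0,1] "clearly" : S/NP
  [1,5] NP   <
    [1,4] N   >
      [1,3] N/(NP/N)   <
        [1,2] "some" : S
        [2,3] "under" : (N/(NP/N))\S
      [3,4] "with" : NP/N
    [4,5] "on" : NP\N

S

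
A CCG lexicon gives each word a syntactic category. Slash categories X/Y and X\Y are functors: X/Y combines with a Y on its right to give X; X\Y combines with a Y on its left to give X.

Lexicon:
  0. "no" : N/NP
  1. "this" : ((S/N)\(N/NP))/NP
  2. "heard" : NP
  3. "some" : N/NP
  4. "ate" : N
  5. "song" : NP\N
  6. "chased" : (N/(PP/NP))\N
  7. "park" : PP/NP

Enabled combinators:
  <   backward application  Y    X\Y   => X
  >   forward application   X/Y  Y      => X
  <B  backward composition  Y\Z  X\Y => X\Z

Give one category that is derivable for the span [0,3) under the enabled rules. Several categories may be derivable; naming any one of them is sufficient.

S/N

[0,8] S   >
  [0,3] S/N   <
    [0,1] "no" : N/NP
    [1,3] (S/N)\(N/NP)   >
      [1,2] "this" : ((S/N)\(N/NP))/NP
      [2,3] "heard" : NP
  [3,8] N   >
    [3,7] N/(PP/NP)   <
      [3,6] N   >
        [3,4] "some" : N/NP
        [4,6] NP   <
          [4,5] "ate" : N
          [5,6] "song" : NP\N
      [6,7] "chased" : (N/(PP/NP))\N
    [7,8] "park" : PP/NP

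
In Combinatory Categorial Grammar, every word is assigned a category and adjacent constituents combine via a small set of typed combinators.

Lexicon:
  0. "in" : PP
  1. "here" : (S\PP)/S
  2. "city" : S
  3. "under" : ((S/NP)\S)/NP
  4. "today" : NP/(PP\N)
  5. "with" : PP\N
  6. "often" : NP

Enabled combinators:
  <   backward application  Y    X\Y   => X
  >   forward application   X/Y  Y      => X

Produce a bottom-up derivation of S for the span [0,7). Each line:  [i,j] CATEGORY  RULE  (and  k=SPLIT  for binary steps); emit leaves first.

[0,7] S   >
  [0,6] S/NP   <
    [0,3] S   <
      [0,1] "in" : PP
      [1,3] S\PP   >
        [1,2] "here" : (S\PP)/S
        [2,3] "city" : S
    [3,6] (S/NP)\S   >
      [3,4] "under" : ((S/NP)\S)/NP
      [4,6] NP   >
        [4,5] "today" : NP/(PP\N)
        [5,6] "with" : PP\N
  [6,7] "often" : NP

[0,1] PP  lex  "in"
[1,2] (S\PP)/S  lex  "here"
[2,3] S  lex  "city"
[1,3] S\PP  >  k=2
[0,3] S  <  k=1
[3,4] ((S/NP)\S)/NP  lex  "under"
[4,5] NP/(PP\N)  lex  "today"
[5,6] PP\N  lex  "with"
[4,6] NP  >  k=5
[3,6] (S/NP)\S  >  k=4
[0,6] S/NP  <  k=3
[6,7] NP  lex  "often"
[0,7] S  >  k=6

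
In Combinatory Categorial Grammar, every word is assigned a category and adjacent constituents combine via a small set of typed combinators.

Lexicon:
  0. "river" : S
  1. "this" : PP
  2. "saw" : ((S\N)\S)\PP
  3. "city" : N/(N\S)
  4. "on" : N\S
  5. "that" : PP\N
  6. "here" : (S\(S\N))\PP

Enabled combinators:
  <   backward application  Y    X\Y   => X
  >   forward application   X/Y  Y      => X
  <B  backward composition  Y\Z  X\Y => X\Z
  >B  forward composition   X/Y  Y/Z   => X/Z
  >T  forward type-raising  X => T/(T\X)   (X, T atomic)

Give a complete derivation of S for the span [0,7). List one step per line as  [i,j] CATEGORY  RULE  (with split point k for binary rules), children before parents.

[0,7] S   <
  [0,3] S\N   <
    [0,1] "river" : S
    [1,3] (S\N)\S   <
      [1,2] "this" : PP
      [2,3] "saw" : ((S\N)\S)\PP
  [3,7] S\(S\N)   <
    [3,6] PP   <
      [3,5] N   >
        [3,4] "city" : N/(N\S)
        [4,5] "on" : N\S
      [5,6] "that" : PP\N
    [6,7] "here" : (S\(S\N))\PP

[0,1] S  lex  "river"
[1,2] PP  lex  "this"
[2,3] ((S\N)\S)\PP  lex  "saw"
[1,3] (S\N)\S  <  k=2
[0,3] S\N  <  k=1
[3,4] N/(N\S)  lex  "city"
[4,5] N\S  lex  "on"
[3,5] N  >  k=4
[5,6] PP\N  lex  "that"
[3,6] PP  <  k=5
[6,7] (S\(S\N))\PP  lex  "here"
[3,7] S\(S\N)  <  k=6
[0,7] S  <  k=3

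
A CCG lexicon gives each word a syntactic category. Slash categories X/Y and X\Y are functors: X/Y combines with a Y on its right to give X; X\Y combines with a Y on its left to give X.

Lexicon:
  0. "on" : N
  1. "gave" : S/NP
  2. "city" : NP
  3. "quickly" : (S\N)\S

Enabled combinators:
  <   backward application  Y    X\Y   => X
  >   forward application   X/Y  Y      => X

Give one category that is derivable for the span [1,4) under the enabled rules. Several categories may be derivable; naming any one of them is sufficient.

S\N

[0,4] S   <
  [0,1] "on" : N
  [1,4] S\N   <
    [1,3] S   >
      [1,2] "gave" : S/NP
      [2,3] "city" : NP
    [3,4] "quickly" : (S\N)\S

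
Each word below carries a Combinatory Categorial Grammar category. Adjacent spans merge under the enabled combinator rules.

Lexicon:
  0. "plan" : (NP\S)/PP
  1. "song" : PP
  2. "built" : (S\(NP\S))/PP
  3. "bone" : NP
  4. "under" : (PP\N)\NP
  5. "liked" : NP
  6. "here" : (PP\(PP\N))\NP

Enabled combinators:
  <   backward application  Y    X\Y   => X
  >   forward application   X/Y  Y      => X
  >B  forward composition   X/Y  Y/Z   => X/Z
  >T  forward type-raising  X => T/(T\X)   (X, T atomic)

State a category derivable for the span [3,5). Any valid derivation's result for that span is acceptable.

[0,7] S   <
  [0,2] NP\S   >
    [0,1] "plan" : (NP\S)/PP
    [1,2] "song" : PP
  [2,7] S\(NP\S)   >
    [2,3] "built" : (S\(NP\S))/PP
    [3,7] PP   <
      [3,5] PP\N   <
        [3,4] "bone" : NP
        [4,5] "under" : (PP\N)\NP
      [5,7] PP\(PP\N)   <
        [5,6] "liked" : NP
        [6,7] "here" : (PP\(PP\N))\NP

PP\N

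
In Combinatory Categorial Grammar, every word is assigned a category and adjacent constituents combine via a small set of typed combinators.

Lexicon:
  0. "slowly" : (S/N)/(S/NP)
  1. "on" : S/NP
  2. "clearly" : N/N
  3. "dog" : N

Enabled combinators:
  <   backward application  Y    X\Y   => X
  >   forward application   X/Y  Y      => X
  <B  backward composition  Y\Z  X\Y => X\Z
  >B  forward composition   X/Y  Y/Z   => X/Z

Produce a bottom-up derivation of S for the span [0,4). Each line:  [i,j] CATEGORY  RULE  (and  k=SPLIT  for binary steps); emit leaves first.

[0,1] (S/N)/(S/NP)  lex  "slowly"
[1,2] S/NP  lex  "on"
[0,2] S/N  >  k=1
[2,3] N/N  lex  "clearly"
[0,3] S/N  >B  k=2
[3,4] N  lex  "dog"
[0,4] S  >  k=3

[0,4] S   >
  [0,3] S/N   >B
    [0,2] S/N   >
      [0,1] "slowly" : (S/N)/(S/NP)
      [1,2] "on" : S/NP
    [2,3] "clearly" : N/N
  [3,4] "dog" : N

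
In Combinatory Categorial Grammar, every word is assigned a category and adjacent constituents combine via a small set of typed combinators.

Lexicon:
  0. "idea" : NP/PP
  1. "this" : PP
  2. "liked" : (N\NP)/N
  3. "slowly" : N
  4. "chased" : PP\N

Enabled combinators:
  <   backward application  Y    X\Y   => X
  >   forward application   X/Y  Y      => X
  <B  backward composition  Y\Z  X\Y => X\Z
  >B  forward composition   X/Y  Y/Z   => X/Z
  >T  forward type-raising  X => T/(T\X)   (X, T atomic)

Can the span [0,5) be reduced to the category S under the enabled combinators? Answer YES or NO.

NP/PP PP (N\NP)/N N PP\N
CKY chart[0,5] = {N/(N\PP), NP/(NP\PP), PP, PP/(PP\PP), S/(S\PP)}; S ∉ chart

NO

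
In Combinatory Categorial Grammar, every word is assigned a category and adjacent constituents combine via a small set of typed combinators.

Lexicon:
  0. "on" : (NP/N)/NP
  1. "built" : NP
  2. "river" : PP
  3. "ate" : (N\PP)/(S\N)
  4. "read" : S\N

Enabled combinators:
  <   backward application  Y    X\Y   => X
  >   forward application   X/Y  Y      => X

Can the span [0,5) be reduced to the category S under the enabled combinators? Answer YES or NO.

(NP/N)/NP NP PP (N\PP)/(S\N) S\N
CKY chart[0,5] = {NP}; S ∉ chart

NO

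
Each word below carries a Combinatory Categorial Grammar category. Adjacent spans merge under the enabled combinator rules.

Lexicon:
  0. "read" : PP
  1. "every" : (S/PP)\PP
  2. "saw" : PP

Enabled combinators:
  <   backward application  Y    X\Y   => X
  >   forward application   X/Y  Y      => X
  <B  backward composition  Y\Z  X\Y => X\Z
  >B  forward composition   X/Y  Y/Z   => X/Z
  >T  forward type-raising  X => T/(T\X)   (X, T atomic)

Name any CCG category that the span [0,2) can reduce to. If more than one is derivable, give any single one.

[0,3] S   >
  [0,2] S/PP   <
    [0,1] "read" : PP
    [1,2] "every" : (S/PP)\PP
  [2,3] "saw" : PP

S/PP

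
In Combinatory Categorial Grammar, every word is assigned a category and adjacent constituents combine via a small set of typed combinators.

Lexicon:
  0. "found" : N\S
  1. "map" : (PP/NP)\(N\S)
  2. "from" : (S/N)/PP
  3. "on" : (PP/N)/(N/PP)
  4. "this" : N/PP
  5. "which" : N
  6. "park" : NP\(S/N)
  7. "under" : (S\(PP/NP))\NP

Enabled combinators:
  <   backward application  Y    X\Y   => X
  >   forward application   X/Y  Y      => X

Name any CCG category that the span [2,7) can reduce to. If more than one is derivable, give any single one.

[0,8] S   <
  [0,2] PP/NP   <
    [0,1] "found" : N\S
    [1,2] "map" : (PP/NP)\(N\S)
  [2,8] S\(PP/NP)   <
    [2,7] NP   <
      [2,6] S/N   >
        [2,3] "from" : (S/N)/PP
        [3,6] PP   >
          [3,5] PP/N   >
            [3,4] "on" : (PP/N)/(N/PP)
            [4,5] "this" : N/PP
          [5,6] "which" : N
      [6,7] "park" : NP\(S/N)
    [7,8] "under" : (S\(PP/NP))\NP

NP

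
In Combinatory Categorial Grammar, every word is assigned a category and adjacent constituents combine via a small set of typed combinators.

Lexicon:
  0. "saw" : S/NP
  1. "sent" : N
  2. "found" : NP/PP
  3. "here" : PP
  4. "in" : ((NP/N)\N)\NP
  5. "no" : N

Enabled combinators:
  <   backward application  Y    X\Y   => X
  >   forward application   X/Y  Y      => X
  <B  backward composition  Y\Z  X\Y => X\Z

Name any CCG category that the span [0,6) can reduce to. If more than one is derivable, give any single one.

[0,6] S   >
  [0,1] "saw" : S/NP
  [1,6] NP   >
    [1,5] NP/N   <
      [1,2] "sent" : N
      [2,5] (NP/N)\N   <
        [2,4] NP   >
          [2,3] "found" : NP/PP
          [3,4] "here" : PP
        [4,5] "in" : ((NP/N)\N)\NP
    [5,6] "no" : N

S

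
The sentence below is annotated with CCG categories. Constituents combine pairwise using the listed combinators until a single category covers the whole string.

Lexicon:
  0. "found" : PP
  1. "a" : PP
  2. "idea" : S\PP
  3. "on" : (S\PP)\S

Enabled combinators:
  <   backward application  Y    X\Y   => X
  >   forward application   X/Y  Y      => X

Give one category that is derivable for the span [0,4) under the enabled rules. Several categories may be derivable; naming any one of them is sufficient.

[0,4] S   <
  [0,1] "found" : PP
  [1,4] S\PP   <
    [1,3] S   <
      [1,2] "a" : PP
      [2,3] "idea" : S\PP
    [3,4] "on" : (S\PP)\S

S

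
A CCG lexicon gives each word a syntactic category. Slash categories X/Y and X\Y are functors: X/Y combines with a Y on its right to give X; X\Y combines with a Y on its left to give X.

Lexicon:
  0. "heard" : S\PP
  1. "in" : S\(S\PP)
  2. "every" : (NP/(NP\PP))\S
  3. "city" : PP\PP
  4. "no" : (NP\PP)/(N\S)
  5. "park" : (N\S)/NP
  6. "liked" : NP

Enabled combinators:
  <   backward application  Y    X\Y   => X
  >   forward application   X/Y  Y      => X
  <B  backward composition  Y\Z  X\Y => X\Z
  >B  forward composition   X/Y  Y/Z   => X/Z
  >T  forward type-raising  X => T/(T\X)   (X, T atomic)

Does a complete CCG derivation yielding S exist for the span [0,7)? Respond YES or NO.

NO

S\PP S\(S\PP) (NP/(NP\PP))\S PP\PP (NP\PP)/(N\S) (N\S)/NP NP
CKY chart[0,7] = {N/(N\NP), NP, NP/(NP\NP), PP/(PP\NP), S/(S\NP)}; S ∉ chart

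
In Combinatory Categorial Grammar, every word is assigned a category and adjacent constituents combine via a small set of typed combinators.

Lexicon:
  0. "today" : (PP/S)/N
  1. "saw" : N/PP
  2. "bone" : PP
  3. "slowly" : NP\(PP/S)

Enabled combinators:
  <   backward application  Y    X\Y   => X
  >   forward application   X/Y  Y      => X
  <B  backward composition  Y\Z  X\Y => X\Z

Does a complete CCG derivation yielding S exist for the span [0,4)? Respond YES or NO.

(PP/S)/N N/PP PP NP\(PP/S)
CKY chart[0,4] = {NP}; S ∉ chart

NO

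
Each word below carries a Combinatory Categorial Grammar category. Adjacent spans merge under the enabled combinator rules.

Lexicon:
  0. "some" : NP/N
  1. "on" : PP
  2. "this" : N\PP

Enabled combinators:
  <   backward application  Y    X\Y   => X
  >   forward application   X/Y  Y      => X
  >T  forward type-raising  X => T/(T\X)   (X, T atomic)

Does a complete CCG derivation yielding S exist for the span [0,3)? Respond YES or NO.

NP/N PP N\PP
CKY chart[0,3] = {N/(N\NP), NP, NP/(NP\NP), PP/(PP\NP), S/(S\NP)}; S ∉ chart

NO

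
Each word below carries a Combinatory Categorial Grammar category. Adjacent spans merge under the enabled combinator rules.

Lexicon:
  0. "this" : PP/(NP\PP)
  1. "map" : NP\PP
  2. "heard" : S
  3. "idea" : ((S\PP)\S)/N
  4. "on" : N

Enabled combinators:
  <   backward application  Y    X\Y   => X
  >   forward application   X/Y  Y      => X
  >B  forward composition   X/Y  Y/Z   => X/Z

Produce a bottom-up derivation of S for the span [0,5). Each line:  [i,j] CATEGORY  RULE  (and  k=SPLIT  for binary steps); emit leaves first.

[0,1] PP/(NP\PP)  lex  "this"
[1,2] NP\PP  lex  "map"
[0,2] PP  >  k=1
[2,3] S  lex  "heard"
[3,4] ((S\PP)\S)/N  lex  "idea"
[4,5] N  lex  "on"
[3,5] (S\PP)\S  >  k=4
[2,5] S\PP  <  k=3
[0,5] S  <  k=2

[0,5] S   <
  [0,2] PP   >
    [0,1] "this" : PP/(NP\PP)
    [1,2] "map" : NP\PP
  [2,5] S\PP   <
    [2,3] "heard" : S
    [3,5] (S\PP)\S   >
      [3,4] "idea" : ((S\PP)\S)/N
      [4,5] "on" : N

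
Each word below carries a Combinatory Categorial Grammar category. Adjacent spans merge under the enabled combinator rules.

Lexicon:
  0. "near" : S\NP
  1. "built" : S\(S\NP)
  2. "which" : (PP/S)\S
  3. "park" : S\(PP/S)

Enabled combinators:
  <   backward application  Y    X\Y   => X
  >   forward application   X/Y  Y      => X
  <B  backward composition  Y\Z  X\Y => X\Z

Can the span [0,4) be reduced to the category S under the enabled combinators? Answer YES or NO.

[0,4] S   <
  [0,3] PP/S   <
    [0,2] S   <
      [0,1] "near" : S\NP
      [1,2] "built" : S\(S\NP)
    [2,3] "which" : (PP/S)\S
  [3,4] "park" : S\(PP/S)

YES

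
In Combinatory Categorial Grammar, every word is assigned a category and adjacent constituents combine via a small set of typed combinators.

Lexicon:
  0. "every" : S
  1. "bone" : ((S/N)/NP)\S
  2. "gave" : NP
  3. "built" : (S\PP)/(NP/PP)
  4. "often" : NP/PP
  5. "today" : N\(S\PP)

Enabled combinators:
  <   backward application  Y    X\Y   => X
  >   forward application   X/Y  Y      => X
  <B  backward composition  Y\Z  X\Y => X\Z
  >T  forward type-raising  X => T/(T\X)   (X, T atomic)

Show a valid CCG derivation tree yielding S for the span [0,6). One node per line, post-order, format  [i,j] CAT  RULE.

[0,6] S   >
  [0,3] S/N   >
    [0,2] (S/N)/NP   <
      [0,1] "every" : S
      [1,2] "bone" : ((S/N)/NP)\S
    [2,3] "gave" : NP
  [3,6] N   <
    [3,5] S\PP   >
      [3,4] "built" : (S\PP)/(NP/PP)
      [4,5] "often" : NP/PP
    [5,6] "today" : N\(S\PP)

[0,1] S  lex  "every"
[1,2] ((S/N)/NP)\S  lex  "bone"
[0,2] (S/N)/NP  <  k=1
[2,3] NP  lex  "gave"
[0,3] S/N  >  k=2
[3,4] (S\PP)/(NP/PP)  lex  "built"
[4,5] NP/PP  lex  "often"
[3,5] S\PP  >  k=4
[5,6] N\(S\PP)  lex  "today"
[3,6] N  <  k=5
[0,6] S  >  k=3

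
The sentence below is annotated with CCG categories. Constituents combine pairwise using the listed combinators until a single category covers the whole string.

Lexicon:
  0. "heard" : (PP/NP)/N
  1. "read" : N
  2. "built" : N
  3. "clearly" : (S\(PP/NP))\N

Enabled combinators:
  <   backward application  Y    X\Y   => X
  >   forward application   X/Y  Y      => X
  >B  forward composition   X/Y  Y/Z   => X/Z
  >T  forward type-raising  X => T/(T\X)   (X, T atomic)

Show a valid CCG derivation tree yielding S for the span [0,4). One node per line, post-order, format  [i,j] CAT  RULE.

[0,4] S   <
  [0,2] PP/NP   >
    [0,1] "heard" : (PP/NP)/N
    [1,2] "read" : N
  [2,4] S\(PP/NP)   <
    [2,3] "built" : N
    [3,4] "clearly" : (S\(PP/NP))\N

[0,1] (PP/NP)/N  lex  "heard"
[1,2] N  lex  "read"
[0,2] PP/NP  >  k=1
[2,3] N  lex  "built"
[3,4] (S\(PP/NP))\N  lex  "clearly"
[2,4] S\(PP/NP)  <  k=3
[0,4] S  <  k=2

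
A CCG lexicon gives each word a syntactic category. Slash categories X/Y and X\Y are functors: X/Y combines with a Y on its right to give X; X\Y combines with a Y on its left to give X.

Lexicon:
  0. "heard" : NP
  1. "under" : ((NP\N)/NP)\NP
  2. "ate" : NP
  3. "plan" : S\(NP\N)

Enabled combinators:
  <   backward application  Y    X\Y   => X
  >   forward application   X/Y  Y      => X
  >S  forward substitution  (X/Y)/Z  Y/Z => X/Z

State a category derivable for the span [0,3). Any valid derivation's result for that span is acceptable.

[0,4] S   <
  [0,3] NP\N   >
    [0,2] (NP\N)/NP   <
      [0,1] "heard" : NP
      [1,2] "under" : ((NP\N)/NP)\NP
    [2,3] "ate" : NP
  [3,4] "plan" : S\(NP\N)

NP\N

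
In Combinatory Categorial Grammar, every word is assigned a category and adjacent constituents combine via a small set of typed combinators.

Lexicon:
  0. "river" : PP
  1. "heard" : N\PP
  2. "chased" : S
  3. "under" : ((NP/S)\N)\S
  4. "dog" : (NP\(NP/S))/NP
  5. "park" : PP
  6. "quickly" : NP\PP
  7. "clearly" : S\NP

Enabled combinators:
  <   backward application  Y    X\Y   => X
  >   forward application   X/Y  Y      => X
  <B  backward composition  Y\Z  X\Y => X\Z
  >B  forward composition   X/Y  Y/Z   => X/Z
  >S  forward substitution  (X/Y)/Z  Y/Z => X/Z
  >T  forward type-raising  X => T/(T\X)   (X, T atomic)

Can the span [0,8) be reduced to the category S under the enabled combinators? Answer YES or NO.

[0,8] S   <
  [0,7] NP   <
    [0,1] "river" : PP
    [1,7] NP\PP   <B
      [1,2] "heard" : N\PP
      [2,7] NP\N   <B
        [2,4] (NP/S)\N   <
          [2,3] "chased" : S
          [3,4] "under" : ((NP/S)\N)\S
        [4,7] NP\(NP/S)   >
          [4,5] "dog" : (NP\(NP/S))/NP
          [5,7] NP   >
            [5,6] NP/(NP\PP)   >T
              [5,6] "park" : PP
            [6,7] "quickly" : NP\PP
  [7,8] "clearly" : S\NP

YES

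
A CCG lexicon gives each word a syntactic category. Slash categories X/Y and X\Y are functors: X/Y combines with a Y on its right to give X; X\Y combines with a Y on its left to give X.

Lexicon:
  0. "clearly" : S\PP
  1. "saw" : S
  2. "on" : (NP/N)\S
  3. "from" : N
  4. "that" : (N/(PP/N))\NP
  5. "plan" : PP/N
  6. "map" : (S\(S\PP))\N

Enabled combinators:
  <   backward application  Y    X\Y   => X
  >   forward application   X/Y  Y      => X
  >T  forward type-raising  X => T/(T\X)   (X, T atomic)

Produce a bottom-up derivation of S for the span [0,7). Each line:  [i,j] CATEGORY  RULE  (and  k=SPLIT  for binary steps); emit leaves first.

[0,7] S   <
  [0,1] "clearly" : S\PP
  [1,7] S\(S\PP)   <
    [1,6] N   >
      [1,5] N/(PP/N)   <
        [1,4] NP   >
          [1,3] NP/N   <
            [1,2] "saw" : S
            [2,3] "on" : (NP/N)\S
          [3,4] "from" : N
        [4,5] "that" : (N/(PP/N))\NP
      [5,6] "plan" : PP/N
    [6,7] "map" : (S\(S\PP))\N

[0,1] S\PP  lex  "clearly"
[1,2] S  lex  "saw"
[2,3] (NP/N)\S  lex  "on"
[1,3] NP/N  <  k=2
[3,4] N  lex  "from"
[1,4] NP  >  k=3
[4,5] (N/(PP/N))\NP  lex  "that"
[1,5] N/(PP/N)  <  k=4
[5,6] PP/N  lex  "plan"
[1,6] N  >  k=5
[6,7] (S\(S\PP))\N  lex  "map"
[1,7] S\(S\PP)  <  k=6
[0,7] S  <  k=1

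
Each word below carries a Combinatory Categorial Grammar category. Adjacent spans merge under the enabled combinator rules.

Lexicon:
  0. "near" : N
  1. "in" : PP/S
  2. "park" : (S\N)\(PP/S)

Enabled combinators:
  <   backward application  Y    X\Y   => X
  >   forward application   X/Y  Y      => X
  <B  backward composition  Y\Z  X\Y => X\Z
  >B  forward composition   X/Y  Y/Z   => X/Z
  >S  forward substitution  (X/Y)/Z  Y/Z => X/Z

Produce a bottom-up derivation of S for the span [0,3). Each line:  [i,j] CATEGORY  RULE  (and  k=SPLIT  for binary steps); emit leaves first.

[0,1] N  lex  "near"
[1,2] PP/S  lex  "in"
[2,3] (S\N)\(PP/S)  lex  "park"
[1,3] S\N  <  k=2
[0,3] S  <  k=1

[0,3] S   <
  [0,1] "near" : N
  [1,3] S\N   <
    [1,2] "in" : PP/S
    [2,3] "park" : (S\N)\(PP/S)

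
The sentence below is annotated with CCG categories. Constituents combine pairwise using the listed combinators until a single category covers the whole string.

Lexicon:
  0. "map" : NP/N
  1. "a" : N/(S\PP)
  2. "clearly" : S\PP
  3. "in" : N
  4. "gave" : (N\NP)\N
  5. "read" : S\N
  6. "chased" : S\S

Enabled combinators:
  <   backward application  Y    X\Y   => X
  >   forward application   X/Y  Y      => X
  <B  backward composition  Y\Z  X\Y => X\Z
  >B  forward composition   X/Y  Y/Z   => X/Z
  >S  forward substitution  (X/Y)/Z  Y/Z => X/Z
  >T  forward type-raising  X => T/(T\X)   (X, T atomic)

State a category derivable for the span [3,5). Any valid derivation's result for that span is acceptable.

N\NP

[0,7] S   <
  [0,3] NP   >
    [0,1] "map" : NP/N
    [1,3] N   >
      [1,2] "a" : N/(S\PP)
      [2,3] "clearly" : S\PP
  [3,7] S\NP   <B
    [3,5] N\NP   <
      [3,4] "in" : N
      [4,5] "gave" : (N\NP)\N
    [5,7] S\N   <B
      [5,6] "read" : S\N
      [6,7] "chased" : S\S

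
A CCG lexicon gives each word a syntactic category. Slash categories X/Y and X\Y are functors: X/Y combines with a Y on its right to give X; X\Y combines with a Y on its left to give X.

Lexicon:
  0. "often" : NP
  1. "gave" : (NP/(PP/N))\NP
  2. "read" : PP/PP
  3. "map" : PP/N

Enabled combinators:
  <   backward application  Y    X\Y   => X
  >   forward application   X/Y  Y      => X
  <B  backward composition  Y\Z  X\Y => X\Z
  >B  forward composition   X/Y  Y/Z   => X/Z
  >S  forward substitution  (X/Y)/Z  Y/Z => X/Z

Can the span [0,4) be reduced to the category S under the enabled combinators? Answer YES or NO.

NP (NP/(PP/N))\NP PP/PP PP/N
CKY chart[0,4] = {NP}; S ∉ chart

NO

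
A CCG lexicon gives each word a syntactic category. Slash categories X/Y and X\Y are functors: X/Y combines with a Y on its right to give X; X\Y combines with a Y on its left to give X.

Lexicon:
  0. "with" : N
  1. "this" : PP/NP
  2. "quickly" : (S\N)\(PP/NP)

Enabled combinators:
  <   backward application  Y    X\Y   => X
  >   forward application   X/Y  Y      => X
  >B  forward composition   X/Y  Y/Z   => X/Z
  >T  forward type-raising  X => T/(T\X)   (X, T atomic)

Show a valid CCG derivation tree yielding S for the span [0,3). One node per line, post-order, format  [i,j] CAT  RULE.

[0,3] S   <
  [0,1] "with" : N
  [1,3] S\N   <
    [1,2] "this" : PP/NP
    [2,3] "quickly" : (S\N)\(PP/NP)

[0,1] N  lex  "with"
[1,2] PP/NP  lex  "this"
[2,3] (S\N)\(PP/NP)  lex  "quickly"
[1,3] S\N  <  k=2
[0,3] S  <  k=1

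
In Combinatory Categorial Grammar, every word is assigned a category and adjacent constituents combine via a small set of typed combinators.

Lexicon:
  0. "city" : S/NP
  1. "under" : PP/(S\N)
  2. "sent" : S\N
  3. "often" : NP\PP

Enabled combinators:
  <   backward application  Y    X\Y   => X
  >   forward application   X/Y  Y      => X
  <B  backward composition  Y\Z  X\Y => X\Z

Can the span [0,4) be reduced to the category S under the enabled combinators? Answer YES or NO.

YES

[0,4] S   >
  [0,1] "city" : S/NP
  [1,4] NP   <
    [1,3] PP   >
      [1,2] "under" : PP/(S\N)
      [2,3] "sent" : S\N
    [3,4] "often" : NP\PP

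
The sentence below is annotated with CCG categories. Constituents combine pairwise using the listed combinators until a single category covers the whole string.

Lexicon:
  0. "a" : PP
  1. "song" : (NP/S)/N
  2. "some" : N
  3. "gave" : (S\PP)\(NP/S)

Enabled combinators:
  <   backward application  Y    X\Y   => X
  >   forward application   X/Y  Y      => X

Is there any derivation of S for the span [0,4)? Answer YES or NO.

[0,4] S   <
  [0,1] "a" : PP
  [1,4] S\PP   <
    [1,3] NP/S   >
      [1,2] "song" : (NP/S)/N
      [2,3] "some" : N
    [3,4] "gave" : (S\PP)\(NP/S)

YES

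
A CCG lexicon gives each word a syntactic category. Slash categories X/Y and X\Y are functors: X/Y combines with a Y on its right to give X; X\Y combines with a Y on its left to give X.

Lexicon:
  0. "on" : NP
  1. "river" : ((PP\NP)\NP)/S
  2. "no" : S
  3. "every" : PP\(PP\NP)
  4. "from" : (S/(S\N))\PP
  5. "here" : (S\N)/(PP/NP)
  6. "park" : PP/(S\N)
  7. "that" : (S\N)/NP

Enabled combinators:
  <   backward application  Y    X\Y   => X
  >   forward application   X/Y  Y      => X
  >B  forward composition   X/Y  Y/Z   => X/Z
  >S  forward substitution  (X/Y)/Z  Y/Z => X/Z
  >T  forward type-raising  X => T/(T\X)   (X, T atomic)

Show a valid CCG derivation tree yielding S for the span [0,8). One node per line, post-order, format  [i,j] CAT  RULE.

[0,8] S   >
  [0,5] S/(S\N)   <
    [0,4] PP   <
      [0,3] PP\NP   <
        [0,1] "on" : NP
        [1,3] (PP\NP)\NP   >
          [1,2] "river" : ((PP\NP)\NP)/S
          [2,3] "no" : S
      [3,4] "every" : PP\(PP\NP)
    [4,5] "from" : (S/(S\N))\PP
  [5,8] S\N   >
    [5,6] "here" : (S\N)/(PP/NP)
    [6,8] PP/NP   >B
      [6,7] "park" : PP/(S\N)
      [7,8] "that" : (S\N)/NP

[0,1] NP  lex  "on"
[1,2] ((PP\NP)\NP)/S  lex  "river"
[2,3] S  lex  "no"
[1,3] (PP\NP)\NP  >  k=2
[0,3] PP\NP  <  k=1
[3,4] PP\(PP\NP)  lex  "every"
[0,4] PP  <  k=3
[4,5] (S/(S\N))\PP  lex  "from"
[0,5] S/(S\N)  <  k=4
[5,6] (S\N)/(PP/NP)  lex  "here"
[6,7] PP/(S\N)  lex  "park"
[7,8] (S\N)/NP  lex  "that"
[6,8] PP/NP  >B  k=7
[5,8] S\N  >  k=6
[0,8] S  >  k=5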